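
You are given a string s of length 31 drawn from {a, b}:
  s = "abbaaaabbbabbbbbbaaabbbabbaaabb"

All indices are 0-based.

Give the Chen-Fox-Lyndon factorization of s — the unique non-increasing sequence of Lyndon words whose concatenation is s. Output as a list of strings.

emit factor 1: 'abb' (i=0, period=3)
emit factor 2: 'aaaabbbabbbbbbaaabbbabbaaabb' (i=3, period=28)

["abb", "aaaabbbabbbbbbaaabbbabbaaabb"]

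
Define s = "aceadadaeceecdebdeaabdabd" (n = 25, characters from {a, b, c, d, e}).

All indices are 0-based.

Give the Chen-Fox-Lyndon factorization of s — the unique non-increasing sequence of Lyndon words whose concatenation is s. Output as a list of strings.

["aceadadaeceecdebde", "aabdabd"]

emit factor 1: 'aceadadaeceecdebde' (i=0, period=18)
emit factor 2: 'aabdabd' (i=18, period=7)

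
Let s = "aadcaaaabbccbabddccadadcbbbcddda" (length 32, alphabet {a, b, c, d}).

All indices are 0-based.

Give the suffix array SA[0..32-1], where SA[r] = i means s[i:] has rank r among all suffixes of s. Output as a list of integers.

rank | idx | suffix
   0 |  31 | a
   1 |   4 | aaaabbccbabddccadadcbbbcddda
   2 |   5 | aaabbccbabddccadadcbbbcddda
   3 |   6 | aabbccbabddccadadcbbbcddda
   4 |   0 | aadcaaaabbccbabddccadadcbbbcddda
   5 |   7 | abbccbabddccadadcbbbcddda
   6 |  13 | abddccadadcbbbcddda
   7 |  19 | adadcbbbcddda
   8 |   1 | adcaaaabbccbabddccadadcbbbcddda
   9 |  21 | adcbbbcddda
  10 |  12 | babddccadadcbbbcddda
  11 |  24 | bbbcddda
  12 |   8 | bbccbabddccadadcbbbcddda
  13 |  25 | bbcddda
  14 |   9 | bccbabddccadadcbbbcddda
  15 |  26 | bcddda
  16 |  14 | bddccadadcbbbcddda
  17 |   3 | caaaabbccbabddccadadcbbbcddda
  18 |  18 | cadadcbbbcddda
  19 |  11 | cbabddccadadcbbbcddda
  20 |  23 | cbbbcddda
  21 |  17 | ccadadcbbbcddda
  22 |  10 | ccbabddccadadcbbbcddda
  23 |  27 | cddda
  24 |  30 | da
  25 |  20 | dadcbbbcddda
  26 |   2 | dcaaaabbccbabddccadadcbbbcddda
  27 |  22 | dcbbbcddda
  28 |  16 | dccadadcbbbcddda
  29 |  29 | dda
  30 |  15 | ddccadadcbbbcddda
  31 |  28 | ddda

[31, 4, 5, 6, 0, 7, 13, 19, 1, 21, 12, 24, 8, 25, 9, 26, 14, 3, 18, 11, 23, 17, 10, 27, 30, 20, 2, 22, 16, 29, 15, 28]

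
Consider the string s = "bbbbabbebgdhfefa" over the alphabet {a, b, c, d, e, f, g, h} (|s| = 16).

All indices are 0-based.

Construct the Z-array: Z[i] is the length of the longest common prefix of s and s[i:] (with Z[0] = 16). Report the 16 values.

[16, 3, 2, 1, 0, 2, 1, 0, 1, 0, 0, 0, 0, 0, 0, 0]

Z[0]=16
i=1: outside box; Z[1]=3 scan→box=[1,4)
i=2: min(r-i=2, Z[1]=3)=2; Z[2]=2
i=3: min(r-i=1, Z[2]=2)=1; Z[3]=1
i=4: outside box; Z[4]=0
i=5: outside box; Z[5]=2 scan→box=[5,7)
i=6: min(r-i=1, Z[1]=3)=1; Z[6]=1
i=7: outside box; Z[7]=0
i=8: outside box; Z[8]=1 scan→box=[8,9)
i=9: outside box; Z[9]=0
i=10: outside box; Z[10]=0
i=11: outside box; Z[11]=0
i=12: outside box; Z[12]=0
i=13: outside box; Z[13]=0
i=14: outside box; Z[14]=0
i=15: outside box; Z[15]=0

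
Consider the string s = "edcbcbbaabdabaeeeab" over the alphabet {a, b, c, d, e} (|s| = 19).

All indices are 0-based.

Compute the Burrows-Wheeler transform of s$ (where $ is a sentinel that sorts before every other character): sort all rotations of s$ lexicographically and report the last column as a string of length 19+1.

bbedababaccabdbee$ea

rank  rotation              last
    0  $edcbcbbaabdabaeeeab  b
    1  aabdabaeeeab$edcbcbb  b
    2  ab$edcbcbbaabdabaeee  e
    3  abaeeeab$edcbcbbaabd  d
    4  abdabaeeeab$edcbcbba  a
    5  aeeeab$edcbcbbaabdab  b
    6  b$edcbcbbaabdabaeeea  a
    7  baabdabaeeeab$edcbcb  b
    8  baeeeab$edcbcbbaabda  a
    9  bbaabdabaeeeab$edcbc  c
   10  bcbbaabdabaeeeab$edc  c
   11  bdabaeeeab$edcbcbbaa  a
   12  cbbaabdabaeeeab$edcb  b
   13  cbcbbaabdabaeeeab$ed  d
   14  dabaeeeab$edcbcbbaab  b
   15  dcbcbbaabdabaeeeab$e  e
   16  eab$edcbcbbaabdabaee  e
   17  edcbcbbaabdabaeeeab$  $
   18  eeab$edcbcbbaabdabae  e
   19  eeeab$edcbcbbaabdaba  a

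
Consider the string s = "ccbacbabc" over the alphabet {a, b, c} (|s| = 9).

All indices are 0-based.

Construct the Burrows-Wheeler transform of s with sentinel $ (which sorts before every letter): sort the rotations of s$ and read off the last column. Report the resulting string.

rank  rotation    last
    0  $ccbacbabc  c
    1  abc$ccbacb  b
    2  acbabc$ccb  b
    3  babc$ccbac  c
    4  bacbabc$cc  c
    5  bc$ccbacba  a
    6  c$ccbacbab  b
    7  cbabc$ccba  a
    8  cbacbabc$c  c
    9  ccbacbabc$  $

cbbccabac$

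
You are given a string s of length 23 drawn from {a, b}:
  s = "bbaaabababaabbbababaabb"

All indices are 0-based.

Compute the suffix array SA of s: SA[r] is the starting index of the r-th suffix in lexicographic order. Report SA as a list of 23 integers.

sorted suffixes:
  #0 SA[0]=2  'aaabababaabbbababaabb'
  #1 SA[1]=3  'aabababaabbbababaabb'
  #2 SA[2]=19  'aabb'
  #3 SA[3]=10  'aabbbababaabb'
  #4 SA[4]=17  'abaabb'
  #5 SA[5]=8  'abaabbbababaabb'
  #6 SA[6]=15  'ababaabb'
  #7 SA[7]=6  'ababaabbbababaabb'
  #8 SA[8]=4  'abababaabbbababaabb'
  #9 SA[9]=20  'abb'
  #10 SA[10]=11  'abbbababaabb'
  #11 SA[11]=22  'b'
  #12 SA[12]=1  'baaabababaabbbababaabb'
  #13 SA[13]=18  'baabb'
  #14 SA[14]=9  'baabbbababaabb'
  #15 SA[15]=16  'babaabb'
  #16 SA[16]=7  'babaabbbababaabb'
  #17 SA[17]=14  'bababaabb'
  #18 SA[18]=5  'bababaabbbababaabb'
  #19 SA[19]=21  'bb'
  #20 SA[20]=0  'bbaaabababaabbbababaabb'
  #21 SA[21]=13  'bbababaabb'
  #22 SA[22]=12  'bbbababaabb'

[2, 3, 19, 10, 17, 8, 15, 6, 4, 20, 11, 22, 1, 18, 9, 16, 7, 14, 5, 21, 0, 13, 12]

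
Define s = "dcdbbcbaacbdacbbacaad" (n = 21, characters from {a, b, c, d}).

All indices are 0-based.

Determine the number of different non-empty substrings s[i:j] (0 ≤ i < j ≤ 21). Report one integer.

sorted suffixes:
  #0 SA[0]=7  'aacbdacbbacaad'
  #1 SA[1]=18  'aad'
  #2 SA[2]=16  'acaad'
  #3 SA[3]=12  'acbbacaad'
  #4 SA[4]=8  'acbdacbbacaad'
  #5 SA[5]=19  'ad'
  #6 SA[6]=6  'baacbdacbbacaad'
  #7 SA[7]=15  'bacaad'
  #8 SA[8]=14  'bbacaad'
  #9 SA[9]=3  'bbcbaacbdacbbacaad'
  #10 SA[10]=4  'bcbaacbdacbbacaad'
  #11 SA[11]=10  'bdacbbacaad'
  #12 SA[12]=17  'caad'
  #13 SA[13]=5  'cbaacbdacbbacaad'
  #14 SA[14]=13  'cbbacaad'
  #15 SA[15]=9  'cbdacbbacaad'
  #16 SA[16]=1  'cdbbcbaacbdacbbacaad'
  #17 SA[17]=20  'd'
  #18 SA[18]=11  'dacbbacaad'
  #19 SA[19]=2  'dbbcbaacbdacbbacaad'
  #20 SA[20]=0  'dcdbbcbaacbdacbbacaad'

SA = [7, 18, 16, 12, 8, 19, 6, 15, 14, 3, 4, 10, 17, 5, 13, 9, 1, 20, 11, 2, 0]
[i] adj suffixes → lcp
  [1] 7/18 → 2 ('aa')
  [2] 18/16 → 1 ('a')
  [3] 16/12 → 2 ('ac')
  [4] 12/8 → 3 ('acb')
  [5] 8/19 → 1 ('a')
  [6] 19/6 → 0 ('')
  [7] 6/15 → 2 ('ba')
  [8] 15/14 → 1 ('b')
  [9] 14/3 → 2 ('bb')
  [10] 3/4 → 1 ('b')
  [11] 4/10 → 1 ('b')
  [12] 10/17 → 0 ('')
  [13] 17/5 → 1 ('c')
  [14] 5/13 → 2 ('cb')
  [15] 13/9 → 2 ('cb')
  [16] 9/1 → 1 ('c')
  [17] 1/20 → 0 ('')
  [18] 20/11 → 1 ('d')
  [19] 11/2 → 1 ('d')
  [20] 2/0 → 1 ('d')

n(n+1)/2 = 21·22/2 = 231
Σ LCP = 0 + 2 + 1 + 2 + 3 + 1 + 0 + 2 + 1 + 2 + 1 + 1 + 0 + 1 + 2 + 2 + 1 + 0 + 1 + 1 + 1 = 25
distinct = 231 − 25 = 206

206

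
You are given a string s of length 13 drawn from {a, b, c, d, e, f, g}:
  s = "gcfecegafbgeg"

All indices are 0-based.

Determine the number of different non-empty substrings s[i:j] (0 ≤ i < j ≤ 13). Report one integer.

83

rank | idx | suffix
   0 |   7 | afbgeg
   1 |   9 | bgeg
   2 |   4 | cegafbgeg
   3 |   1 | cfecegafbgeg
   4 |   3 | ecegafbgeg
   5 |  11 | eg
   6 |   5 | egafbgeg
   7 |   8 | fbgeg
   8 |   2 | fecegafbgeg
   9 |  12 | g
  10 |   6 | gafbgeg
  11 |   0 | gcfecegafbgeg
  12 |  10 | geg

SA = [7, 9, 4, 1, 3, 11, 5, 8, 2, 12, 6, 0, 10]
[i] adj suffixes → lcp
  [1] 7/9 → 0 ('')
  [2] 9/4 → 0 ('')
  [3] 4/1 → 1 ('c')
  [4] 1/3 → 0 ('')
  [5] 3/11 → 1 ('e')
  [6] 11/5 → 2 ('eg')
  [7] 5/8 → 0 ('')
  [8] 8/2 → 1 ('f')
  [9] 2/12 → 0 ('')
  [10] 12/6 → 1 ('g')
  [11] 6/0 → 1 ('g')
  [12] 0/10 → 1 ('g')

n(n+1)/2 = 13·14/2 = 91
Σ LCP = 0 + 0 + 0 + 1 + 0 + 1 + 2 + 0 + 1 + 0 + 1 + 1 + 1 = 8
distinct = 91 − 8 = 83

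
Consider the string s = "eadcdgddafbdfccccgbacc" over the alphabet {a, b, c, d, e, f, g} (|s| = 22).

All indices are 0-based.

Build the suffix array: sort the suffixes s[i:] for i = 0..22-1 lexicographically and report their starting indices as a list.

sorted suffixes:
  #0 SA[0]=19  'acc'
  #1 SA[1]=1  'adcdgddafbdfccccgbacc'
  #2 SA[2]=8  'afbdfccccgbacc'
  #3 SA[3]=18  'bacc'
  #4 SA[4]=10  'bdfccccgbacc'
  #5 SA[5]=21  'c'
  #6 SA[6]=20  'cc'
  #7 SA[7]=13  'ccccgbacc'
  #8 SA[8]=14  'cccgbacc'
  #9 SA[9]=15  'ccgbacc'
  #10 SA[10]=3  'cdgddafbdfccccgbacc'
  #11 SA[11]=16  'cgbacc'
  #12 SA[12]=7  'dafbdfccccgbacc'
  #13 SA[13]=2  'dcdgddafbdfccccgbacc'
  #14 SA[14]=6  'ddafbdfccccgbacc'
  #15 SA[15]=11  'dfccccgbacc'
  #16 SA[16]=4  'dgddafbdfccccgbacc'
  #17 SA[17]=0  'eadcdgddafbdfccccgbacc'
  #18 SA[18]=9  'fbdfccccgbacc'
  #19 SA[19]=12  'fccccgbacc'
  #20 SA[20]=17  'gbacc'
  #21 SA[21]=5  'gddafbdfccccgbacc'

[19, 1, 8, 18, 10, 21, 20, 13, 14, 15, 3, 16, 7, 2, 6, 11, 4, 0, 9, 12, 17, 5]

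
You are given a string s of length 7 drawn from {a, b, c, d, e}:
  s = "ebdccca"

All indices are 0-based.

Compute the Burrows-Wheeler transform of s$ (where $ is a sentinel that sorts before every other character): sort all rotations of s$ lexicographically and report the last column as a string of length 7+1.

rank  rotation  last
    0  $ebdccca  a
    1  a$ebdccc  c
    2  bdccca$e  e
    3  ca$ebdcc  c
    4  cca$ebdc  c
    5  ccca$ebd  d
    6  dccca$eb  b
    7  ebdccca$  $

aceccdb$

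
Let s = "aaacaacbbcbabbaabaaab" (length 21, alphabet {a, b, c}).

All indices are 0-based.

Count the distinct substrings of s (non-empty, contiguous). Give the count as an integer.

rank→(start, suffix):
  0 → (17, 'aaab')
  1 → (0, 'aaacaacbbcbabbaabaaab')
  2 → (18, 'aab')
  3 → (14, 'aabaaab')
  4 → (1, 'aacaacbbcbabbaabaaab')
  5 → (4, 'aacbbcbabbaabaaab')
  6 → (19, 'ab')
  7 → (15, 'abaaab')
  8 → (11, 'abbaabaaab')
  9 → (2, 'acaacbbcbabbaabaaab')
  10 → (5, 'acbbcbabbaabaaab')
  11 → (20, 'b')
  12 → (16, 'baaab')
  13 → (13, 'baabaaab')
  14 → (10, 'babbaabaaab')
  15 → (12, 'bbaabaaab')
  16 → (7, 'bbcbabbaabaaab')
  17 → (8, 'bcbabbaabaaab')
  18 → (3, 'caacbbcbabbaabaaab')
  19 → (9, 'cbabbaabaaab')
  20 → (6, 'cbbcbabbaabaaab')

SA = [17, 0, 18, 14, 1, 4, 19, 15, 11, 2, 5, 20, 16, 13, 10, 12, 7, 8, 3, 9, 6]
i: (SA[i-1],SA[i]) lcp shared
  1: (17,0) 3 'aaa'
  2: (0,18) 2 'aa'
  3: (18,14) 3 'aab'
  4: (14,1) 2 'aa'
  5: (1,4) 3 'aac'
  6: (4,19) 1 'a'
  7: (19,15) 2 'ab'
  8: (15,11) 2 'ab'
  9: (11,2) 1 'a'
  10: (2,5) 2 'ac'
  11: (5,20) 0 ''
  12: (20,16) 1 'b'
  13: (16,13) 3 'baa'
  14: (13,10) 2 'ba'
  15: (10,12) 1 'b'
  16: (12,7) 2 'bb'
  17: (7,8) 1 'b'
  18: (8,3) 0 ''
  19: (3,9) 1 'c'
  20: (9,6) 2 'cb'

n(n+1)/2 = 21·22/2 = 231
Σ LCP = 0 + 3 + 2 + 3 + 2 + 3 + 1 + 2 + 2 + 1 + 2 + 0 + 1 + 3 + 2 + 1 + 2 + 1 + 0 + 1 + 2 = 34
distinct = 231 − 34 = 197

197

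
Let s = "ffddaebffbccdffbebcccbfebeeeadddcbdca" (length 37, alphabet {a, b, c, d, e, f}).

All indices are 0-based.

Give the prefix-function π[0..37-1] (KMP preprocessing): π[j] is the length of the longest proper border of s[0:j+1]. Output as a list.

[0, 1, 0, 0, 0, 0, 0, 1, 2, 0, 0, 0, 0, 1, 2, 0, 0, 0, 0, 0, 0, 0, 1, 0, 0, 0, 0, 0, 0, 0, 0, 0, 0, 0, 0, 0, 0]

π[0] = 0
j=1 s[j]='f': π[1]=1 (border 'f')
j=2 s[j]='d': k: 1→0; π[2]=0 (border '')
j=3 s[j]='d': π[3]=0 (border '')
j=4 s[j]='a': π[4]=0 (border '')
j=5 s[j]='e': π[5]=0 (border '')
j=6 s[j]='b': π[6]=0 (border '')
j=7 s[j]='f': π[7]=1 (border 'f')
j=8 s[j]='f': π[8]=2 (border 'ff')
j=9 s[j]='b': k: 2→1→0; π[9]=0 (border '')
j=10 s[j]='c': π[10]=0 (border '')
j=11 s[j]='c': π[11]=0 (border '')
j=12 s[j]='d': π[12]=0 (border '')
j=13 s[j]='f': π[13]=1 (border 'f')
j=14 s[j]='f': π[14]=2 (border 'ff')
j=15 s[j]='b': k: 2→1→0; π[15]=0 (border '')
j=16 s[j]='e': π[16]=0 (border '')
j=17 s[j]='b': π[17]=0 (border '')
j=18 s[j]='c': π[18]=0 (border '')
j=19 s[j]='c': π[19]=0 (border '')
j=20 s[j]='c': π[20]=0 (border '')
j=21 s[j]='b': π[21]=0 (border '')
j=22 s[j]='f': π[22]=1 (border 'f')
j=23 s[j]='e': k: 1→0; π[23]=0 (border '')
j=24 s[j]='b': π[24]=0 (border '')
j=25 s[j]='e': π[25]=0 (border '')
j=26 s[j]='e': π[26]=0 (border '')
j=27 s[j]='e': π[27]=0 (border '')
j=28 s[j]='a': π[28]=0 (border '')
j=29 s[j]='d': π[29]=0 (border '')
j=30 s[j]='d': π[30]=0 (border '')
j=31 s[j]='d': π[31]=0 (border '')
j=32 s[j]='c': π[32]=0 (border '')
j=33 s[j]='b': π[33]=0 (border '')
j=34 s[j]='d': π[34]=0 (border '')
j=35 s[j]='c': π[35]=0 (border '')
j=36 s[j]='a': π[36]=0 (border '')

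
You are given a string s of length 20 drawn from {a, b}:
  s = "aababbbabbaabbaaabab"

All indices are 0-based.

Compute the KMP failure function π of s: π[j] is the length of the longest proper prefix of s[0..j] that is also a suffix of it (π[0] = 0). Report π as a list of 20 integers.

π[0] = 0
j=1 s[j]='a': π[1]=1 (border 'a')
j=2 s[j]='b': k: 1→0; π[2]=0 (border '')
j=3 s[j]='a': π[3]=1 (border 'a')
j=4 s[j]='b': k: 1→0; π[4]=0 (border '')
j=5 s[j]='b': π[5]=0 (border '')
j=6 s[j]='b': π[6]=0 (border '')
j=7 s[j]='a': π[7]=1 (border 'a')
j=8 s[j]='b': k: 1→0; π[8]=0 (border '')
j=9 s[j]='b': π[9]=0 (border '')
j=10 s[j]='a': π[10]=1 (border 'a')
j=11 s[j]='a': π[11]=2 (border 'aa')
j=12 s[j]='b': π[12]=3 (border 'aab')
j=13 s[j]='b': k: 3→0; π[13]=0 (border '')
j=14 s[j]='a': π[14]=1 (border 'a')
j=15 s[j]='a': π[15]=2 (border 'aa')
j=16 s[j]='a': k: 2→1; π[16]=2 (border 'aa')
j=17 s[j]='b': π[17]=3 (border 'aab')
j=18 s[j]='a': π[18]=4 (border 'aaba')
j=19 s[j]='b': π[19]=5 (border 'aabab')

[0, 1, 0, 1, 0, 0, 0, 1, 0, 0, 1, 2, 3, 0, 1, 2, 2, 3, 4, 5]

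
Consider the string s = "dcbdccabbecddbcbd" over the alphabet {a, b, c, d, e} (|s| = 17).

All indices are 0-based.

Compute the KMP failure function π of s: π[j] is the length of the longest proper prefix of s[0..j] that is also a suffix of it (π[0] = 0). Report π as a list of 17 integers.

π[0] = 0
j=1 s[j]='c': π[1]=0 (border '')
j=2 s[j]='b': π[2]=0 (border '')
j=3 s[j]='d': π[3]=1 (border 'd')
j=4 s[j]='c': π[4]=2 (border 'dc')
j=5 s[j]='c': k: 2→0; π[5]=0 (border '')
j=6 s[j]='a': π[6]=0 (border '')
j=7 s[j]='b': π[7]=0 (border '')
j=8 s[j]='b': π[8]=0 (border '')
j=9 s[j]='e': π[9]=0 (border '')
j=10 s[j]='c': π[10]=0 (border '')
j=11 s[j]='d': π[11]=1 (border 'd')
j=12 s[j]='d': k: 1→0; π[12]=1 (border 'd')
j=13 s[j]='b': k: 1→0; π[13]=0 (border '')
j=14 s[j]='c': π[14]=0 (border '')
j=15 s[j]='b': π[15]=0 (border '')
j=16 s[j]='d': π[16]=1 (border 'd')

[0, 0, 0, 1, 2, 0, 0, 0, 0, 0, 0, 1, 1, 0, 0, 0, 1]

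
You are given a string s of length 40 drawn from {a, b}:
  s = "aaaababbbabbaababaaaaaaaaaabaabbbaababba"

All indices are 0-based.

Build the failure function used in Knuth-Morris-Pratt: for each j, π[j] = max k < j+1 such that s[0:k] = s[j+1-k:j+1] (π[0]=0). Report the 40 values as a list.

π[0] = 0
j=1 s[j]='a': π[1]=1 (border 'a')
j=2 s[j]='a': π[2]=2 (border 'aa')
j=3 s[j]='a': π[3]=3 (border 'aaa')
j=4 s[j]='b': k: 3→2→1→0; π[4]=0 (border '')
j=5 s[j]='a': π[5]=1 (border 'a')
j=6 s[j]='b': k: 1→0; π[6]=0 (border '')
j=7 s[j]='b': π[7]=0 (border '')
j=8 s[j]='b': π[8]=0 (border '')
j=9 s[j]='a': π[9]=1 (border 'a')
j=10 s[j]='b': k: 1→0; π[10]=0 (border '')
j=11 s[j]='b': π[11]=0 (border '')
j=12 s[j]='a': π[12]=1 (border 'a')
j=13 s[j]='a': π[13]=2 (border 'aa')
j=14 s[j]='b': k: 2→1→0; π[14]=0 (border '')
j=15 s[j]='a': π[15]=1 (border 'a')
j=16 s[j]='b': k: 1→0; π[16]=0 (border '')
j=17 s[j]='a': π[17]=1 (border 'a')
j=18 s[j]='a': π[18]=2 (border 'aa')
j=19 s[j]='a': π[19]=3 (border 'aaa')
j=20 s[j]='a': π[20]=4 (border 'aaaa')
j=21 s[j]='a': k: 4→3; π[21]=4 (border 'aaaa')
j=22 s[j]='a': k: 4→3; π[22]=4 (border 'aaaa')
j=23 s[j]='a': k: 4→3; π[23]=4 (border 'aaaa')
j=24 s[j]='a': k: 4→3; π[24]=4 (border 'aaaa')
j=25 s[j]='a': k: 4→3; π[25]=4 (border 'aaaa')
j=26 s[j]='a': k: 4→3; π[26]=4 (border 'aaaa')
j=27 s[j]='b': π[27]=5 (border 'aaaab')
j=28 s[j]='a': π[28]=6 (border 'aaaaba')
j=29 s[j]='a': k: 6→1; π[29]=2 (border 'aa')
j=30 s[j]='b': k: 2→1→0; π[30]=0 (border '')
j=31 s[j]='b': π[31]=0 (border '')
j=32 s[j]='b': π[32]=0 (border '')
j=33 s[j]='a': π[33]=1 (border 'a')
j=34 s[j]='a': π[34]=2 (border 'aa')
j=35 s[j]='b': k: 2→1→0; π[35]=0 (border '')
j=36 s[j]='a': π[36]=1 (border 'a')
j=37 s[j]='b': k: 1→0; π[37]=0 (border '')
j=38 s[j]='b': π[38]=0 (border '')
j=39 s[j]='a': π[39]=1 (border 'a')

[0, 1, 2, 3, 0, 1, 0, 0, 0, 1, 0, 0, 1, 2, 0, 1, 0, 1, 2, 3, 4, 4, 4, 4, 4, 4, 4, 5, 6, 2, 0, 0, 0, 1, 2, 0, 1, 0, 0, 1]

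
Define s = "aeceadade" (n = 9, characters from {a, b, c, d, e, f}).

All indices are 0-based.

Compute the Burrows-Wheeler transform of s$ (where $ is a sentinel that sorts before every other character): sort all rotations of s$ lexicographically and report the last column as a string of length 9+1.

eed$eaadca

rank  rotation    last
    0  $aeceadade  e
    1  adade$aece  e
    2  ade$aecead  d
    3  aeceadade$  $
    4  ceadade$ae  e
    5  dade$aecea  a
    6  de$aeceada  a
    7  e$aeceadad  d
    8  eadade$aec  c
    9  eceadade$a  a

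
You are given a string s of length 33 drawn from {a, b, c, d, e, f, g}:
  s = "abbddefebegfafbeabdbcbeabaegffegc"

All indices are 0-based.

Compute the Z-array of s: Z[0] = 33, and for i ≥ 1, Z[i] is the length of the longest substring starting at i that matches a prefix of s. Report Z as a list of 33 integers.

Z[0]=33
i=1: i≥r, start 0; Z[1]=0
i=2: i≥r, start 0; Z[2]=0
i=3: i≥r, start 0; Z[3]=0
i=4: i≥r, start 0; Z[4]=0
i=5: i≥r, start 0; Z[5]=0
i=6: i≥r, start 0; Z[6]=0
i=7: i≥r, start 0; Z[7]=0
i=8: i≥r, start 0; Z[8]=0
i=9: i≥r, start 0; Z[9]=0
i=10: i≥r, start 0; Z[10]=0
i=11: i≥r, start 0; Z[11]=0
i=12: i≥r, start 0; Z[12]=1 scan→box=[12,13)
i=13: i≥r, start 0; Z[13]=0
i=14: i≥r, start 0; Z[14]=0
i=15: i≥r, start 0; Z[15]=0
i=16: i≥r, start 0; Z[16]=2 scan→box=[16,18)
i=17: min(r-i=1, Z[1]=0)=0; Z[17]=0
i=18: i≥r, start 0; Z[18]=0
i=19: i≥r, start 0; Z[19]=0
i=20: i≥r, start 0; Z[20]=0
i=21: i≥r, start 0; Z[21]=0
i=22: i≥r, start 0; Z[22]=0
i=23: i≥r, start 0; Z[23]=2 scan→box=[23,25)
i=24: min(r-i=1, Z[1]=0)=0; Z[24]=0
i=25: i≥r, start 0; Z[25]=1 scan→box=[25,26)
i=26: i≥r, start 0; Z[26]=0
i=27: i≥r, start 0; Z[27]=0
i=28: i≥r, start 0; Z[28]=0
i=29: i≥r, start 0; Z[29]=0
i=30: i≥r, start 0; Z[30]=0
i=31: i≥r, start 0; Z[31]=0
i=32: i≥r, start 0; Z[32]=0

[33, 0, 0, 0, 0, 0, 0, 0, 0, 0, 0, 0, 1, 0, 0, 0, 2, 0, 0, 0, 0, 0, 0, 2, 0, 1, 0, 0, 0, 0, 0, 0, 0]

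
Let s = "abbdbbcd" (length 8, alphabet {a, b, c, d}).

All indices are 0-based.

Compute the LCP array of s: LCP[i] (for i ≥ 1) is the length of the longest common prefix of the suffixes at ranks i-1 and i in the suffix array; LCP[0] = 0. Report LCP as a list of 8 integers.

[0, 0, 2, 1, 1, 0, 0, 1]

sorted suffixes:
  #0 SA[0]=0  'abbdbbcd'
  #1 SA[1]=4  'bbcd'
  #2 SA[2]=1  'bbdbbcd'
  #3 SA[3]=5  'bcd'
  #4 SA[4]=2  'bdbbcd'
  #5 SA[5]=6  'cd'
  #6 SA[6]=7  'd'
  #7 SA[7]=3  'dbbcd'

SA = [0, 4, 1, 5, 2, 6, 7, 3]
i: (SA[i-1],SA[i]) lcp shared
  1: (0,4) 0 ''
  2: (4,1) 2 'bb'
  3: (1,5) 1 'b'
  4: (5,2) 1 'b'
  5: (2,6) 0 ''
  6: (6,7) 0 ''
  7: (7,3) 1 'd'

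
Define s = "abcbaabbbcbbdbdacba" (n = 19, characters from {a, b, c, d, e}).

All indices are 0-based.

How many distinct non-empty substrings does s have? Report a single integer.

165

rank→(start, suffix):
  0 → (18, 'a')
  1 → (4, 'aabbbcbbdbdacba')
  2 → (5, 'abbbcbbdbdacba')
  3 → (0, 'abcbaabbbcbbdbdacba')
  4 → (15, 'acba')
  5 → (17, 'ba')
  6 → (3, 'baabbbcbbdbdacba')
  7 → (6, 'bbbcbbdbdacba')
  8 → (7, 'bbcbbdbdacba')
  9 → (10, 'bbdbdacba')
  10 → (1, 'bcbaabbbcbbdbdacba')
  11 → (8, 'bcbbdbdacba')
  12 → (13, 'bdacba')
  13 → (11, 'bdbdacba')
  14 → (16, 'cba')
  15 → (2, 'cbaabbbcbbdbdacba')
  16 → (9, 'cbbdbdacba')
  17 → (14, 'dacba')
  18 → (12, 'dbdacba')

SA = [18, 4, 5, 0, 15, 17, 3, 6, 7, 10, 1, 8, 13, 11, 16, 2, 9, 14, 12]
i: (SA[i-1],SA[i]) lcp shared
  1: (18,4) 1 'a'
  2: (4,5) 1 'a'
  3: (5,0) 2 'ab'
  4: (0,15) 1 'a'
  5: (15,17) 0 ''
  6: (17,3) 2 'ba'
  7: (3,6) 1 'b'
  8: (6,7) 2 'bb'
  9: (7,10) 2 'bb'
  10: (10,1) 1 'b'
  11: (1,8) 3 'bcb'
  12: (8,13) 1 'b'
  13: (13,11) 2 'bd'
  14: (11,16) 0 ''
  15: (16,2) 3 'cba'
  16: (2,9) 2 'cb'
  17: (9,14) 0 ''
  18: (14,12) 1 'd'

n(n+1)/2 = 19·20/2 = 190
Σ LCP = 0 + 1 + 1 + 2 + 1 + 0 + 2 + 1 + 2 + 2 + 1 + 3 + 1 + 2 + 0 + 3 + 2 + 0 + 1 = 25
distinct = 190 − 25 = 165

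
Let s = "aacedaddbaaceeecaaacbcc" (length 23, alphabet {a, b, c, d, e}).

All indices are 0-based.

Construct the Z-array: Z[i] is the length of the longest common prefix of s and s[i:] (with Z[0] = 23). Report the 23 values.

[23, 1, 0, 0, 0, 1, 0, 0, 0, 4, 1, 0, 0, 0, 0, 0, 2, 3, 1, 0, 0, 0, 0]

Z[0]=23
i=1: i≥r, start 0; Z[1]=1 scan→box=[1,2)
i=2: i≥r, start 0; Z[2]=0
i=3: i≥r, start 0; Z[3]=0
i=4: i≥r, start 0; Z[4]=0
i=5: i≥r, start 0; Z[5]=1 scan→box=[5,6)
i=6: i≥r, start 0; Z[6]=0
i=7: i≥r, start 0; Z[7]=0
i=8: i≥r, start 0; Z[8]=0
i=9: i≥r, start 0; Z[9]=4 scan→box=[9,13)
i=10: min(r-i=3, Z[1]=1)=1; Z[10]=1
i=11: min(r-i=2, Z[2]=0)=0; Z[11]=0
i=12: min(r-i=1, Z[3]=0)=0; Z[12]=0
i=13: i≥r, start 0; Z[13]=0
i=14: i≥r, start 0; Z[14]=0
i=15: i≥r, start 0; Z[15]=0
i=16: i≥r, start 0; Z[16]=2 scan→box=[16,18)
i=17: min(r-i=1, Z[1]=1)=1; Z[17]=3 scan→box=[17,20)
i=18: min(r-i=2, Z[1]=1)=1; Z[18]=1
i=19: min(r-i=1, Z[2]=0)=0; Z[19]=0
i=20: i≥r, start 0; Z[20]=0
i=21: i≥r, start 0; Z[21]=0
i=22: i≥r, start 0; Z[22]=0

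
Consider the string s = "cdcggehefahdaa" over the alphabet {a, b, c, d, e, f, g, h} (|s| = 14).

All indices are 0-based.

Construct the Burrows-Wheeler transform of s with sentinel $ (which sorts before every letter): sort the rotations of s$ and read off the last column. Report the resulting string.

rank  rotation         last
    0  $cdcggehefahdaa  a
    1  a$cdcggehefahda  a
    2  aa$cdcggehefahd  d
    3  ahdaa$cdcggehef  f
    4  cdcggehefahdaa$  $
    5  cggehefahdaa$cd  d
    6  daa$cdcggehefah  h
    7  dcggehefahdaa$c  c
    8  efahdaa$cdcggeh  h
    9  ehefahdaa$cdcgg  g
   10  fahdaa$cdcggehe  e
   11  gehefahdaa$cdcg  g
   12  ggehefahdaa$cdc  c
   13  hdaa$cdcggehefa  a
   14  hefahdaa$cdcgge  e

aadf$dhchgegcae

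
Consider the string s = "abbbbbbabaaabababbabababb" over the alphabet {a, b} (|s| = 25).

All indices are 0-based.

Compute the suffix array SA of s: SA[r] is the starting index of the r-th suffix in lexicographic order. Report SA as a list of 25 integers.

[9, 10, 7, 18, 11, 20, 13, 22, 15, 0, 24, 8, 6, 17, 19, 12, 21, 14, 23, 5, 16, 4, 3, 2, 1]

sorted suffixes:
  #0 SA[0]=9  'aaabababbabababb'
  #1 SA[1]=10  'aabababbabababb'
  #2 SA[2]=7  'abaaabababbabababb'
  #3 SA[3]=18  'abababb'
  #4 SA[4]=11  'abababbabababb'
  #5 SA[5]=20  'ababb'
  #6 SA[6]=13  'ababbabababb'
  #7 SA[7]=22  'abb'
  #8 SA[8]=15  'abbabababb'
  #9 SA[9]=0  'abbbbbbabaaabababbabababb'
  #10 SA[10]=24  'b'
  #11 SA[11]=8  'baaabababbabababb'
  #12 SA[12]=6  'babaaabababbabababb'
  #13 SA[13]=17  'babababb'
  #14 SA[14]=19  'bababb'
  #15 SA[15]=12  'bababbabababb'
  #16 SA[16]=21  'babb'
  #17 SA[17]=14  'babbabababb'
  #18 SA[18]=23  'bb'
  #19 SA[19]=5  'bbabaaabababbabababb'
  #20 SA[20]=16  'bbabababb'
  #21 SA[21]=4  'bbbabaaabababbabababb'
  #22 SA[22]=3  'bbbbabaaabababbabababb'
  #23 SA[23]=2  'bbbbbabaaabababbabababb'
  #24 SA[24]=1  'bbbbbbabaaabababbabababb'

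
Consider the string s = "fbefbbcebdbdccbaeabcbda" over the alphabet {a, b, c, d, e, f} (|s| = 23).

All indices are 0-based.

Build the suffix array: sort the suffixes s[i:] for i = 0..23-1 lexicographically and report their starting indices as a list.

[22, 17, 15, 14, 4, 18, 5, 20, 8, 10, 1, 13, 19, 12, 6, 21, 9, 11, 16, 7, 2, 3, 0]

rank→(start, suffix):
  0 → (22, 'a')
  1 → (17, 'abcbda')
  2 → (15, 'aeabcbda')
  3 → (14, 'baeabcbda')
  4 → (4, 'bbcebdbdccbaeabcbda')
  5 → (18, 'bcbda')
  6 → (5, 'bcebdbdccbaeabcbda')
  7 → (20, 'bda')
  8 → (8, 'bdbdccbaeabcbda')
  9 → (10, 'bdccbaeabcbda')
  10 → (1, 'befbbcebdbdccbaeabcbda')
  11 → (13, 'cbaeabcbda')
  12 → (19, 'cbda')
  13 → (12, 'ccbaeabcbda')
  14 → (6, 'cebdbdccbaeabcbda')
  15 → (21, 'da')
  16 → (9, 'dbdccbaeabcbda')
  17 → (11, 'dccbaeabcbda')
  18 → (16, 'eabcbda')
  19 → (7, 'ebdbdccbaeabcbda')
  20 → (2, 'efbbcebdbdccbaeabcbda')
  21 → (3, 'fbbcebdbdccbaeabcbda')
  22 → (0, 'fbefbbcebdbdccbaeabcbda')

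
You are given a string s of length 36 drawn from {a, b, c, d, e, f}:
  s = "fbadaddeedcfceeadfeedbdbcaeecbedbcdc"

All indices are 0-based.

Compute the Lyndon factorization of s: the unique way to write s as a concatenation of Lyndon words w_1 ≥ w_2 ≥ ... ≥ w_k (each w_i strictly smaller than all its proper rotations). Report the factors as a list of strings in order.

emit factor 1: 'f' (i=0, period=1)
emit factor 2: 'b' (i=1, period=1)
emit factor 3: 'adaddeedcfceeadfeedbdbcaeecbedbcdc' (i=2, period=34)

["f", "b", "adaddeedcfceeadfeedbdbcaeecbedbcdc"]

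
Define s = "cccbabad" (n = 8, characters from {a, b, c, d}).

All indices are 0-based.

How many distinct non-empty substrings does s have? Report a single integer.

30

sorted suffixes:
  #0 SA[0]=4  'abad'
  #1 SA[1]=6  'ad'
  #2 SA[2]=3  'babad'
  #3 SA[3]=5  'bad'
  #4 SA[4]=2  'cbabad'
  #5 SA[5]=1  'ccbabad'
  #6 SA[6]=0  'cccbabad'
  #7 SA[7]=7  'd'

SA = [4, 6, 3, 5, 2, 1, 0, 7]
rank  pair      lcp
   1  s[4:],s[6:]  1  'a'
   2  s[6:],s[3:]  0  ''
   3  s[3:],s[5:]  2  'ba'
   4  s[5:],s[2:]  0  ''
   5  s[2:],s[1:]  1  'c'
   6  s[1:],s[0:]  2  'cc'
   7  s[0:],s[7:]  0  ''

n(n+1)/2 = 8·9/2 = 36
Σ LCP = 0 + 1 + 0 + 2 + 0 + 1 + 2 + 0 = 6
distinct = 36 − 6 = 30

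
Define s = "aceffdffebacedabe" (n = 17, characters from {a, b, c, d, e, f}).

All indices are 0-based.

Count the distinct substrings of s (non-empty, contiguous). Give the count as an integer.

sorted suffixes:
  #0 SA[0]=14  'abe'
  #1 SA[1]=10  'acedabe'
  #2 SA[2]=0  'aceffdffebacedabe'
  #3 SA[3]=9  'bacedabe'
  #4 SA[4]=15  'be'
  #5 SA[5]=11  'cedabe'
  #6 SA[6]=1  'ceffdffebacedabe'
  #7 SA[7]=13  'dabe'
  #8 SA[8]=5  'dffebacedabe'
  #9 SA[9]=16  'e'
  #10 SA[10]=8  'ebacedabe'
  #11 SA[11]=12  'edabe'
  #12 SA[12]=2  'effdffebacedabe'
  #13 SA[13]=4  'fdffebacedabe'
  #14 SA[14]=7  'febacedabe'
  #15 SA[15]=3  'ffdffebacedabe'
  #16 SA[16]=6  'ffebacedabe'

SA = [14, 10, 0, 9, 15, 11, 1, 13, 5, 16, 8, 12, 2, 4, 7, 3, 6]
rank  pair      lcp
   1  s[14:],s[10:]  1  'a'
   2  s[10:],s[0:]  3  'ace'
   3  s[0:],s[9:]  0  ''
   4  s[9:],s[15:]  1  'b'
   5  s[15:],s[11:]  0  ''
   6  s[11:],s[1:]  2  'ce'
   7  s[1:],s[13:]  0  ''
   8  s[13:],s[5:]  1  'd'
   9  s[5:],s[16:]  0  ''
  10  s[16:],s[8:]  1  'e'
  11  s[8:],s[12:]  1  'e'
  12  s[12:],s[2:]  1  'e'
  13  s[2:],s[4:]  0  ''
  14  s[4:],s[7:]  1  'f'
  15  s[7:],s[3:]  1  'f'
  16  s[3:],s[6:]  2  'ff'

n(n+1)/2 = 17·18/2 = 153
Σ LCP = 0 + 1 + 3 + 0 + 1 + 0 + 2 + 0 + 1 + 0 + 1 + 1 + 1 + 0 + 1 + 1 + 2 = 15
distinct = 153 − 15 = 138

138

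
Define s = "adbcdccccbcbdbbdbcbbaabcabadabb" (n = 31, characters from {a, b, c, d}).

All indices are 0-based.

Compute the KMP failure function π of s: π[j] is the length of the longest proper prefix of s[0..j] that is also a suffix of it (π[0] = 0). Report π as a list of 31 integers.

[0, 0, 0, 0, 0, 0, 0, 0, 0, 0, 0, 0, 0, 0, 0, 0, 0, 0, 0, 0, 1, 1, 0, 0, 1, 0, 1, 2, 1, 0, 0]

π[0] = 0
j=1 s[j]='d': π[1]=0 (border '')
j=2 s[j]='b': π[2]=0 (border '')
j=3 s[j]='c': π[3]=0 (border '')
j=4 s[j]='d': π[4]=0 (border '')
j=5 s[j]='c': π[5]=0 (border '')
j=6 s[j]='c': π[6]=0 (border '')
j=7 s[j]='c': π[7]=0 (border '')
j=8 s[j]='c': π[8]=0 (border '')
j=9 s[j]='b': π[9]=0 (border '')
j=10 s[j]='c': π[10]=0 (border '')
j=11 s[j]='b': π[11]=0 (border '')
j=12 s[j]='d': π[12]=0 (border '')
j=13 s[j]='b': π[13]=0 (border '')
j=14 s[j]='b': π[14]=0 (border '')
j=15 s[j]='d': π[15]=0 (border '')
j=16 s[j]='b': π[16]=0 (border '')
j=17 s[j]='c': π[17]=0 (border '')
j=18 s[j]='b': π[18]=0 (border '')
j=19 s[j]='b': π[19]=0 (border '')
j=20 s[j]='a': π[20]=1 (border 'a')
j=21 s[j]='a': k: 1→0; π[21]=1 (border 'a')
j=22 s[j]='b': k: 1→0; π[22]=0 (border '')
j=23 s[j]='c': π[23]=0 (border '')
j=24 s[j]='a': π[24]=1 (border 'a')
j=25 s[j]='b': k: 1→0; π[25]=0 (border '')
j=26 s[j]='a': π[26]=1 (border 'a')
j=27 s[j]='d': π[27]=2 (border 'ad')
j=28 s[j]='a': k: 2→0; π[28]=1 (border 'a')
j=29 s[j]='b': k: 1→0; π[29]=0 (border '')
j=30 s[j]='b': π[30]=0 (border '')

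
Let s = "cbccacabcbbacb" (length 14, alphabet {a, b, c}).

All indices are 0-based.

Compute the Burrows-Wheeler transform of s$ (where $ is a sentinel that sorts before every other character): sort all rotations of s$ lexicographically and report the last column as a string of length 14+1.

bccbcbcacacab$b

rank  rotation         last
    0  $cbccacabcbbacb  b
    1  abcbbacb$cbccac  c
    2  acabcbbacb$cbcc  c
    3  acb$cbccacabcbb  b
    4  b$cbccacabcbbac  c
    5  bacb$cbccacabcb  b
    6  bbacb$cbccacabc  c
    7  bcbbacb$cbccaca  a
    8  bccacabcbbacb$c  c
    9  cabcbbacb$cbcca  a
   10  cacabcbbacb$cbc  c
   11  cb$cbccacabcbba  a
   12  cbbacb$cbccacab  b
   13  cbccacabcbbacb$  $
   14  ccacabcbbacb$cb  b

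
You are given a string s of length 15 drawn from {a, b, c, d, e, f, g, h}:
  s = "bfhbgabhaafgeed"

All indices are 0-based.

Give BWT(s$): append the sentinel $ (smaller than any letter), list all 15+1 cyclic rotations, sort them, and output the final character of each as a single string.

rank  rotation          last
    0  $bfhbgabhaafgeed  d
    1  aafgeed$bfhbgabh  h
    2  abhaafgeed$bfhbg  g
    3  afgeed$bfhbgabha  a
    4  bfhbgabhaafgeed$  $
    5  bgabhaafgeed$bfh  h
    6  bhaafgeed$bfhbga  a
    7  d$bfhbgabhaafgee  e
    8  ed$bfhbgabhaafge  e
    9  eed$bfhbgabhaafg  g
   10  fgeed$bfhbgabhaa  a
   11  fhbgabhaafgeed$b  b
   12  gabhaafgeed$bfhb  b
   13  geed$bfhbgabhaaf  f
   14  haafgeed$bfhbgab  b
   15  hbgabhaafgeed$bf  f

dhga$haeegabbfbf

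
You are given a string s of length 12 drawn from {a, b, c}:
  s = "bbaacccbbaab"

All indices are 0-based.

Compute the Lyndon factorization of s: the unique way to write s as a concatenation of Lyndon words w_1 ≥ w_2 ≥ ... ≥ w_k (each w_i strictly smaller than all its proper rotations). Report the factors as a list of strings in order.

["b", "b", "aacccbb", "aab"]

emit factor 1: 'b' (i=0, period=1)
emit factor 2: 'b' (i=1, period=1)
emit factor 3: 'aacccbb' (i=2, period=7)
emit factor 4: 'aab' (i=9, period=3)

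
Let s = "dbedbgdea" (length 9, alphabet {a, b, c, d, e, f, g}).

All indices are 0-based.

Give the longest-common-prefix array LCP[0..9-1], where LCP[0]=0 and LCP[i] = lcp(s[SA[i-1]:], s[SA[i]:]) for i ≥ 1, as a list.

[0, 0, 1, 0, 2, 1, 0, 1, 0]

sorted suffixes:
  #0 SA[0]=8  'a'
  #1 SA[1]=1  'bedbgdea'
  #2 SA[2]=4  'bgdea'
  #3 SA[3]=0  'dbedbgdea'
  #4 SA[4]=3  'dbgdea'
  #5 SA[5]=6  'dea'
  #6 SA[6]=7  'ea'
  #7 SA[7]=2  'edbgdea'
  #8 SA[8]=5  'gdea'

SA = [8, 1, 4, 0, 3, 6, 7, 2, 5]
rank  pair      lcp
   1  s[8:],s[1:]  0  ''
   2  s[1:],s[4:]  1  'b'
   3  s[4:],s[0:]  0  ''
   4  s[0:],s[3:]  2  'db'
   5  s[3:],s[6:]  1  'd'
   6  s[6:],s[7:]  0  ''
   7  s[7:],s[2:]  1  'e'
   8  s[2:],s[5:]  0  ''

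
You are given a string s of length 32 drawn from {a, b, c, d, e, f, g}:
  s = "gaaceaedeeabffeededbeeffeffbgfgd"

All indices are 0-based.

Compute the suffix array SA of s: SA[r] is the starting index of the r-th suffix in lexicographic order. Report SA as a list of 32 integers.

[1, 10, 2, 5, 19, 11, 27, 3, 31, 18, 16, 7, 9, 4, 17, 15, 6, 8, 14, 20, 24, 21, 26, 13, 23, 25, 12, 22, 29, 0, 30, 28]

sorted suffixes:
  #0 SA[0]=1  'aaceaedeeabffeededbeeffeffbgfgd'
  #1 SA[1]=10  'abffeededbeeffeffbgfgd'
  #2 SA[2]=2  'aceaedeeabffeededbeeffeffbgfgd'
  #3 SA[3]=5  'aedeeabffeededbeeffeffbgfgd'
  #4 SA[4]=19  'beeffeffbgfgd'
  #5 SA[5]=11  'bffeededbeeffeffbgfgd'
  #6 SA[6]=27  'bgfgd'
  #7 SA[7]=3  'ceaedeeabffeededbeeffeffbgfgd'
  #8 SA[8]=31  'd'
  #9 SA[9]=18  'dbeeffeffbgfgd'
  #10 SA[10]=16  'dedbeeffeffbgfgd'
  #11 SA[11]=7  'deeabffeededbeeffeffbgfgd'
  #12 SA[12]=9  'eabffeededbeeffeffbgfgd'
  #13 SA[13]=4  'eaedeeabffeededbeeffeffbgfgd'
  #14 SA[14]=17  'edbeeffeffbgfgd'
  #15 SA[15]=15  'ededbeeffeffbgfgd'
  #16 SA[16]=6  'edeeabffeededbeeffeffbgfgd'
  #17 SA[17]=8  'eeabffeededbeeffeffbgfgd'
  #18 SA[18]=14  'eededbeeffeffbgfgd'
  #19 SA[19]=20  'eeffeffbgfgd'
  #20 SA[20]=24  'effbgfgd'
  #21 SA[21]=21  'effeffbgfgd'
  #22 SA[22]=26  'fbgfgd'
  #23 SA[23]=13  'feededbeeffeffbgfgd'
  #24 SA[24]=23  'feffbgfgd'
  #25 SA[25]=25  'ffbgfgd'
  #26 SA[26]=12  'ffeededbeeffeffbgfgd'
  #27 SA[27]=22  'ffeffbgfgd'
  #28 SA[28]=29  'fgd'
  #29 SA[29]=0  'gaaceaedeeabffeededbeeffeffbgfgd'
  #30 SA[30]=30  'gd'
  #31 SA[31]=28  'gfgd'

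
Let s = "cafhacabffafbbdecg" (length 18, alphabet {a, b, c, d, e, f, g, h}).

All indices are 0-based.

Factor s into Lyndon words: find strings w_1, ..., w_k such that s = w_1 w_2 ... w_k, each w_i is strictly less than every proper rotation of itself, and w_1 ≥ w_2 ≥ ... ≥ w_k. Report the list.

emit factor 1: 'c' (i=0, period=1)
emit factor 2: 'afh' (i=1, period=3)
emit factor 3: 'ac' (i=4, period=2)
emit factor 4: 'abffafbbdecg' (i=6, period=12)

["c", "afh", "ac", "abffafbbdecg"]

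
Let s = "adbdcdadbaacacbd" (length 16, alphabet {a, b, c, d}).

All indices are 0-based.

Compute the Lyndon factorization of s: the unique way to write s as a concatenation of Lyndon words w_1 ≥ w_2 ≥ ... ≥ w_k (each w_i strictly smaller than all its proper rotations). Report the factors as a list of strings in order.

emit factor 1: 'adbdcd' (i=0, period=6)
emit factor 2: 'adb' (i=6, period=3)
emit factor 3: 'aacacbd' (i=9, period=7)

["adbdcd", "adb", "aacacbd"]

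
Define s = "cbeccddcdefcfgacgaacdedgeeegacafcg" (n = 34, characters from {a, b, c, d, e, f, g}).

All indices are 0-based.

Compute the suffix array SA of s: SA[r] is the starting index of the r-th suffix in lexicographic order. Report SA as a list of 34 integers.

[17, 28, 18, 14, 30, 1, 29, 0, 3, 4, 19, 7, 11, 32, 15, 6, 5, 20, 8, 22, 2, 21, 24, 25, 9, 26, 10, 31, 12, 33, 16, 27, 13, 23]

sorted suffixes:
  #0 SA[0]=17  'aacdedgeeegacafcg'
  #1 SA[1]=28  'acafcg'
  #2 SA[2]=18  'acdedgeeegacafcg'
  #3 SA[3]=14  'acgaacdedgeeegacafcg'
  #4 SA[4]=30  'afcg'
  #5 SA[5]=1  'beccddcdefcfgacgaacdedgeeegacafcg'
  #6 SA[6]=29  'cafcg'
  #7 SA[7]=0  'cbeccddcdefcfgacgaacdedgeeegacafcg'
  #8 SA[8]=3  'ccddcdefcfgacgaacdedgeeegacafcg'
  #9 SA[9]=4  'cddcdefcfgacgaacdedgeeegacafcg'
  #10 SA[10]=19  'cdedgeeegacafcg'
  #11 SA[11]=7  'cdefcfgacgaacdedgeeegacafcg'
  #12 SA[12]=11  'cfgacgaacdedgeeegacafcg'
  #13 SA[13]=32  'cg'
  #14 SA[14]=15  'cgaacdedgeeegacafcg'
  #15 SA[15]=6  'dcdefcfgacgaacdedgeeegacafcg'
  #16 SA[16]=5  'ddcdefcfgacgaacdedgeeegacafcg'
  #17 SA[17]=20  'dedgeeegacafcg'
  #18 SA[18]=8  'defcfgacgaacdedgeeegacafcg'
  #19 SA[19]=22  'dgeeegacafcg'
  #20 SA[20]=2  'eccddcdefcfgacgaacdedgeeegacafcg'
  #21 SA[21]=21  'edgeeegacafcg'
  #22 SA[22]=24  'eeegacafcg'
  #23 SA[23]=25  'eegacafcg'
  #24 SA[24]=9  'efcfgacgaacdedgeeegacafcg'
  #25 SA[25]=26  'egacafcg'
  #26 SA[26]=10  'fcfgacgaacdedgeeegacafcg'
  #27 SA[27]=31  'fcg'
  #28 SA[28]=12  'fgacgaacdedgeeegacafcg'
  #29 SA[29]=33  'g'
  #30 SA[30]=16  'gaacdedgeeegacafcg'
  #31 SA[31]=27  'gacafcg'
  #32 SA[32]=13  'gacgaacdedgeeegacafcg'
  #33 SA[33]=23  'geeegacafcg'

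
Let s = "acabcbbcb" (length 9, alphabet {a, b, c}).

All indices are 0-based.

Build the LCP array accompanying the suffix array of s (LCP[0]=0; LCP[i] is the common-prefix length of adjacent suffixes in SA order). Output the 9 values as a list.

rank | idx | suffix
   0 |   2 | abcbbcb
   1 |   0 | acabcbbcb
   2 |   8 | b
   3 |   5 | bbcb
   4 |   6 | bcb
   5 |   3 | bcbbcb
   6 |   1 | cabcbbcb
   7 |   7 | cb
   8 |   4 | cbbcb

SA = [2, 0, 8, 5, 6, 3, 1, 7, 4]
[i] adj suffixes → lcp
  [1] 2/0 → 1 ('a')
  [2] 0/8 → 0 ('')
  [3] 8/5 → 1 ('b')
  [4] 5/6 → 1 ('b')
  [5] 6/3 → 3 ('bcb')
  [6] 3/1 → 0 ('')
  [7] 1/7 → 1 ('c')
  [8] 7/4 → 2 ('cb')

[0, 1, 0, 1, 1, 3, 0, 1, 2]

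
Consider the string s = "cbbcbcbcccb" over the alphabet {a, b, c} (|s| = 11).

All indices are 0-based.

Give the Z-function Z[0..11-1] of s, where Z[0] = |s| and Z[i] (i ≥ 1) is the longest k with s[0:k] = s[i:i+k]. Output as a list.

[11, 0, 0, 2, 0, 2, 0, 1, 1, 2, 0]

Z[0]=11
i=1: i≥r, start 0; Z[1]=0
i=2: i≥r, start 0; Z[2]=0
i=3: i≥r, start 0; Z[3]=2 extend→box=[3,5)
i=4: min(r-i=1, Z[1]=0)=0; Z[4]=0
i=5: i≥r, start 0; Z[5]=2 extend→box=[5,7)
i=6: min(r-i=1, Z[1]=0)=0; Z[6]=0
i=7: i≥r, start 0; Z[7]=1 extend→box=[7,8)
i=8: i≥r, start 0; Z[8]=1 extend→box=[8,9)
i=9: i≥r, start 0; Z[9]=2 extend→box=[9,11)
i=10: min(r-i=1, Z[1]=0)=0; Z[10]=0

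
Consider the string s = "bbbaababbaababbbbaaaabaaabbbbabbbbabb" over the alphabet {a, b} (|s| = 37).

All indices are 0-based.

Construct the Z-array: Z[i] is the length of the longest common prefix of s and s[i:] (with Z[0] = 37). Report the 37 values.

Z[0]=37
i=1: fresh scan; Z[1]=2 extend→box=[1,3)
i=2: min(r-i=1, Z[1]=2)=1; Z[2]=1
i=3: fresh scan; Z[3]=0
i=4: fresh scan; Z[4]=0
i=5: fresh scan; Z[5]=1 extend→box=[5,6)
i=6: fresh scan; Z[6]=0
i=7: fresh scan; Z[7]=2 extend→box=[7,9)
i=8: min(r-i=1, Z[1]=2)=1; Z[8]=1
i=9: fresh scan; Z[9]=0
i=10: fresh scan; Z[10]=0
i=11: fresh scan; Z[11]=1 extend→box=[11,12)
i=12: fresh scan; Z[12]=0
i=13: fresh scan; Z[13]=3 extend→box=[13,16)
i=14: min(r-i=2, Z[1]=2)=2; Z[14]=5 extend→box=[14,19)
i=15: min(r-i=4, Z[1]=2)=2; Z[15]=2
i=16: min(r-i=3, Z[2]=1)=1; Z[16]=1
i=17: min(r-i=2, Z[3]=0)=0; Z[17]=0
i=18: min(r-i=1, Z[4]=0)=0; Z[18]=0
i=19: fresh scan; Z[19]=0
i=20: fresh scan; Z[20]=0
i=21: fresh scan; Z[21]=1 extend→box=[21,22)
i=22: fresh scan; Z[22]=0
i=23: fresh scan; Z[23]=0
i=24: fresh scan; Z[24]=0
i=25: fresh scan; Z[25]=3 extend→box=[25,28)
i=26: min(r-i=2, Z[1]=2)=2; Z[26]=4 extend→box=[26,30)
i=27: min(r-i=3, Z[1]=2)=2; Z[27]=2
i=28: min(r-i=2, Z[2]=1)=1; Z[28]=1
i=29: min(r-i=1, Z[3]=0)=0; Z[29]=0
i=30: fresh scan; Z[30]=3 extend→box=[30,33)
i=31: min(r-i=2, Z[1]=2)=2; Z[31]=4 extend→box=[31,35)
i=32: min(r-i=3, Z[1]=2)=2; Z[32]=2
i=33: min(r-i=2, Z[2]=1)=1; Z[33]=1
i=34: min(r-i=1, Z[3]=0)=0; Z[34]=0
i=35: fresh scan; Z[35]=2 extend→box=[35,37)
i=36: min(r-i=1, Z[1]=2)=1; Z[36]=1

[37, 2, 1, 0, 0, 1, 0, 2, 1, 0, 0, 1, 0, 3, 5, 2, 1, 0, 0, 0, 0, 1, 0, 0, 0, 3, 4, 2, 1, 0, 3, 4, 2, 1, 0, 2, 1]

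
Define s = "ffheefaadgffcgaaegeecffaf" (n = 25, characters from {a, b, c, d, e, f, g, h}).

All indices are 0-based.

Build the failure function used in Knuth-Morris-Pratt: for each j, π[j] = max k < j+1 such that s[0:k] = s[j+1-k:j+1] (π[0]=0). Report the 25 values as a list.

π[0] = 0
j=1 s[j]='f': π[1]=1 (border 'f')
j=2 s[j]='h': k: 1→0; π[2]=0 (border '')
j=3 s[j]='e': π[3]=0 (border '')
j=4 s[j]='e': π[4]=0 (border '')
j=5 s[j]='f': π[5]=1 (border 'f')
j=6 s[j]='a': k: 1→0; π[6]=0 (border '')
j=7 s[j]='a': π[7]=0 (border '')
j=8 s[j]='d': π[8]=0 (border '')
j=9 s[j]='g': π[9]=0 (border '')
j=10 s[j]='f': π[10]=1 (border 'f')
j=11 s[j]='f': π[11]=2 (border 'ff')
j=12 s[j]='c': k: 2→1→0; π[12]=0 (border '')
j=13 s[j]='g': π[13]=0 (border '')
j=14 s[j]='a': π[14]=0 (border '')
j=15 s[j]='a': π[15]=0 (border '')
j=16 s[j]='e': π[16]=0 (border '')
j=17 s[j]='g': π[17]=0 (border '')
j=18 s[j]='e': π[18]=0 (border '')
j=19 s[j]='e': π[19]=0 (border '')
j=20 s[j]='c': π[20]=0 (border '')
j=21 s[j]='f': π[21]=1 (border 'f')
j=22 s[j]='f': π[22]=2 (border 'ff')
j=23 s[j]='a': k: 2→1→0; π[23]=0 (border '')
j=24 s[j]='f': π[24]=1 (border 'f')

[0, 1, 0, 0, 0, 1, 0, 0, 0, 0, 1, 2, 0, 0, 0, 0, 0, 0, 0, 0, 0, 1, 2, 0, 1]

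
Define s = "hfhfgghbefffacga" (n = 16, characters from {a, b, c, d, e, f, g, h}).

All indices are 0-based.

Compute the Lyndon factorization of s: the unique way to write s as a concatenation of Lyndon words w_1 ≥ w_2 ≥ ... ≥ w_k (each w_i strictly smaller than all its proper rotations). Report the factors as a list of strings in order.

emit factor 1: 'h' (i=0, period=1)
emit factor 2: 'fh' (i=1, period=2)
emit factor 3: 'fggh' (i=3, period=4)
emit factor 4: 'befff' (i=7, period=5)
emit factor 5: 'acg' (i=12, period=3)
emit factor 6: 'a' (i=15, period=1)

["h", "fh", "fggh", "befff", "acg", "a"]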